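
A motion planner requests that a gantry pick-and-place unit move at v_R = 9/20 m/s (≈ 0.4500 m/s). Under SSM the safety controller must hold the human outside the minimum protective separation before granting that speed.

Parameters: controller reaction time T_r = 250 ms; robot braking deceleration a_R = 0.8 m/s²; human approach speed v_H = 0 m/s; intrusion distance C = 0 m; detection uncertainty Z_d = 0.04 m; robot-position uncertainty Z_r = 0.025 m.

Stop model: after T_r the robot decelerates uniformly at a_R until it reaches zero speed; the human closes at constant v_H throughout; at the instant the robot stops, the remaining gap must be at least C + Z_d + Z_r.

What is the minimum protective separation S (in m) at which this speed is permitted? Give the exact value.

S_min = 973/3200 m = 0.3041 m

T_s = v_R/a_R = (9/20)/(4/5) = 0.5625 s
robot covers v_R·T_r = 0.4500·0.2500 = 0.1125 m before braking
robot under decel: 0.4500²/(2·0.8000) = 0.1266 m
human closes 0.0000·0.8125 = 0.0000 m
residual clearance needed = 0.0000+0.0400+0.0250 = 0.0650 m
S_min ≈ 0.1125+0.1266+0.0000+0.0650  ⇒  S_min = 973/3200 m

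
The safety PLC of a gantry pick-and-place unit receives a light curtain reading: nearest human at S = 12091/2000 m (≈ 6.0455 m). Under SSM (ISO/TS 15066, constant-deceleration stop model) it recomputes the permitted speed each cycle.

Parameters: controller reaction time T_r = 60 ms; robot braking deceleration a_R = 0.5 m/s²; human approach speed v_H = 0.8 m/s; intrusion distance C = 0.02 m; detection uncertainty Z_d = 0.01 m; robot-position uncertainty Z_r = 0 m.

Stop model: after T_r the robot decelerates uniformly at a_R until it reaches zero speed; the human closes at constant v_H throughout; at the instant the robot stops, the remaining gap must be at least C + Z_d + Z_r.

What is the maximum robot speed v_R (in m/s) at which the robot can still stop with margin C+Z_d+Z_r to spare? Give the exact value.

v_R_max = 7/4 m/s = 1.7500 m/s

at the boundary: (1)·v² + (83/50)·v + (-2387/400) = 0
  disc = (83/50)² − 4·(1)·(-2387/400) = 16641/625 ; √disc = 129/25
  v_R = (−(83/50) + 129/25) / (2·(1)) = 7/4 m/s
check:
stop time T_s = (7/4)/(1/2) = 3.5000 s
robot covers v_R·T_r = 1.7500·0.0600 = 0.1050 m before braking
robot covers 1.7500·3.5000 − ½·0.5000·3.5000² = 3.0625 m while stopping
person approaches 0.8000·(0.0600+3.5000) = 2.8480 m
residual clearance needed = 0.0200+0.0100+0.0000 = 0.0300 m
sum ≈ 0.1050+3.0625+2.8480+0.0300 ≈ 6.0455 m = S ✓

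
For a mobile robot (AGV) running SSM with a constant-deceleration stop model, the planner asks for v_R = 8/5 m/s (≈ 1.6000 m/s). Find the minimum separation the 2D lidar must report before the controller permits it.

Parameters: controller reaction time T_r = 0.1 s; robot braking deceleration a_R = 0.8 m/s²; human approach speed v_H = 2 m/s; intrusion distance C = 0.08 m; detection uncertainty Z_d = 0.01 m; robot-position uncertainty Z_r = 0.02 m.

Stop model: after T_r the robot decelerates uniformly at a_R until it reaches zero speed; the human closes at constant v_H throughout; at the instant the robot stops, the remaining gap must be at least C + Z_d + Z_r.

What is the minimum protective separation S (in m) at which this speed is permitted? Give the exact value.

S_min = 607/100 m = 6.0700 m

stop time T_s = (8/5)/(4/5) = 2.0000 s
robot covers v_R·T_r = 1.6000·0.1000 = 0.1600 m before braking
robot under decel: 1.6000²/(2·0.8000) = 1.6000 m
human closes 2.0000·2.1000 = 4.2000 m
residual clearance needed = 0.0800+0.0100+0.0200 = 0.1100 m
S_min ≈ 0.1600+1.6000+4.2000+0.1100  ⇒  S_min = 607/100 m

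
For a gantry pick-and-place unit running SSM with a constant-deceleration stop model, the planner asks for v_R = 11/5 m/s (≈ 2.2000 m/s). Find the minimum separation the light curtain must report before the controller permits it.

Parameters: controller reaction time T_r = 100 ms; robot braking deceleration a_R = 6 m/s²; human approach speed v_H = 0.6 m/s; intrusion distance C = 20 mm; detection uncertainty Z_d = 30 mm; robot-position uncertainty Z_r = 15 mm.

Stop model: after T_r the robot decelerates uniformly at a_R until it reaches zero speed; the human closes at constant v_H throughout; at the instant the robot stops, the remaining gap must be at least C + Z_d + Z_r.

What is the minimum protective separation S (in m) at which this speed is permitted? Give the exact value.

S_min = 581/600 m = 0.9683 m

braking lasts T_s = (11/5)/6 = 0.3667 s
reaction-phase robot travel = 2.2000·0.1000 = 0.2200 m
robot under decel: 2.2000²/(2·6.0000) = 0.4033 m
human over T_r+T_s: 0.6000·(0.1000+0.3667) = 0.2800 m
margins: 0.0200+0.0300+0.0150 = 0.0650 m
S_min ≈ 0.2200+0.4033+0.2800+0.0650  ⇒  S_min = 581/600 m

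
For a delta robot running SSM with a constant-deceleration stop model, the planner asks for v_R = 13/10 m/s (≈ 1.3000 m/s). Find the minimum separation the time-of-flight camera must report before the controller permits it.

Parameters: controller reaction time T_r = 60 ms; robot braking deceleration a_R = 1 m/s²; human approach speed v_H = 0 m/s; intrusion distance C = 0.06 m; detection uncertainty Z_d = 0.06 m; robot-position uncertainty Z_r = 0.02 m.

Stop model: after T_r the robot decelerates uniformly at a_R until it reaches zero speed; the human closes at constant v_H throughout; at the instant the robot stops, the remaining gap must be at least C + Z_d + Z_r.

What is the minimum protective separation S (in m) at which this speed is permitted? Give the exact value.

S_min = 1063/1000 m = 1.0630 m

braking lasts T_s = (13/10)/1 = 1.3000 s
reaction-phase robot travel = 1.3000·0.0600 = 0.0780 m
robot under decel: 1.3000²/(2·1.0000) = 0.8450 m
human closes 0.0000·1.3600 = 0.0000 m
C+Z_d+Z_r = 0.0600+0.0600+0.0200 = 0.1400 m
S_min ≈ 0.0780+0.8450+0.0000+0.1400  ⇒  S_min = 1063/1000 m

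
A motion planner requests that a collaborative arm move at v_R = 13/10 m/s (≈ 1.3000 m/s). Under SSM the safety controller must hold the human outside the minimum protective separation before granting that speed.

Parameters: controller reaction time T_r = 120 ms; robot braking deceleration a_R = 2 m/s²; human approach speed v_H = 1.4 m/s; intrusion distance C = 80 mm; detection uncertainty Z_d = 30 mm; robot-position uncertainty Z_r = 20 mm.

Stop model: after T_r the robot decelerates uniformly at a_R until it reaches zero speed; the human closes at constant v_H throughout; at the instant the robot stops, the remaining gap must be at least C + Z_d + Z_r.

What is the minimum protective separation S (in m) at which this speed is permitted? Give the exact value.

T_s = v_R/a_R = (13/10)/2 = 0.6500 s
reaction-phase robot travel = 1.3000·0.1200 = 0.1560 m
robot covers 1.3000·0.6500 − ½·2.0000·0.6500² = 0.4225 m while stopping
person approaches 1.4000·(0.1200+0.6500) = 1.0780 m
residual clearance needed = 0.0800+0.0300+0.0200 = 0.1300 m
S_min ≈ 0.1560+0.4225+1.0780+0.1300  ⇒  S_min = 3573/2000 m

S_min = 3573/2000 m = 1.7865 m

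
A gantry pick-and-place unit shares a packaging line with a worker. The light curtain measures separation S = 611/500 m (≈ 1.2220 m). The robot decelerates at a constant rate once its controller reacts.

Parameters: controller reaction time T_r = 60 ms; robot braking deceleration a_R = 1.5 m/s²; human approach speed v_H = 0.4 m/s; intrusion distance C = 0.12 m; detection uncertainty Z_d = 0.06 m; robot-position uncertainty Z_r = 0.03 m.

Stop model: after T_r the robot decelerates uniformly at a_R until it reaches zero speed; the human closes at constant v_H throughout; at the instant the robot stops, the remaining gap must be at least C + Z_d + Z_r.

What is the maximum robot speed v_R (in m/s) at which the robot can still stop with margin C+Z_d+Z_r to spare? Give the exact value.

collect terms ⇒ (1/3)·v_R² + (49/150)·v_R + (-247/250) = 0
  disc = (49/150)² − 4·(1/3)·(-247/250) = 32041/22500 ; √disc = 179/150
  v_R = (−(49/150) + 179/150) / (2·(1/3)) = 13/10 m/s
check:
stop time T_s = (13/10)/(3/2) = 0.8667 s
reaction-phase robot travel = 1.3000·0.0600 = 0.0780 m
braking distance = 1.3000²/(2·1.5000) = 0.5633 m
human closes 0.4000·0.9267 = 0.3707 m
residual clearance needed = 0.1200+0.0600+0.0300 = 0.2100 m
sum ≈ 0.0780+0.5633+0.3707+0.2100 ≈ 1.2220 m = S ✓

v_R_max = 13/10 m/s = 1.3000 m/s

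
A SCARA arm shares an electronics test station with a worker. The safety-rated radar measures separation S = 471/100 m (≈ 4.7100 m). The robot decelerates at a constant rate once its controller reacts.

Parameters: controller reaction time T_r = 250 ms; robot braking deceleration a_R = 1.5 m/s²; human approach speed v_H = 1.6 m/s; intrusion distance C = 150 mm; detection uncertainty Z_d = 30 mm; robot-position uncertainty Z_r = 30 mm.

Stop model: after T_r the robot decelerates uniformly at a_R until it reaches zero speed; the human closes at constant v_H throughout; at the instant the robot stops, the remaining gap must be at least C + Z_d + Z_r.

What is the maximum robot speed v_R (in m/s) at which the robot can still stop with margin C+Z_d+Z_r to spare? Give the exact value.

collect terms ⇒ (1/3)·v_R² + (79/60)·v_R + (-41/10) = 0
  disc = (79/60)² − 4·(1/3)·(-41/10) = 25921/3600 ; √disc = 161/60
  v_R = (−(79/60) + 161/60) / (2·(1/3)) = 41/20 m/s
check:
braking lasts T_s = (41/20)/(3/2) = 1.3667 s
reaction-phase robot travel = 2.0500·0.2500 = 0.5125 m
braking distance = 2.0500²/(2·1.5000) = 1.4008 m
person approaches 1.6000·(0.2500+1.3667) = 2.5867 m
residual clearance needed = 0.1500+0.0300+0.0300 = 0.2100 m
sum ≈ 0.5125+1.4008+2.5867+0.2100 ≈ 4.7100 m = S ✓

v_R_max = 41/20 m/s = 2.0500 m/s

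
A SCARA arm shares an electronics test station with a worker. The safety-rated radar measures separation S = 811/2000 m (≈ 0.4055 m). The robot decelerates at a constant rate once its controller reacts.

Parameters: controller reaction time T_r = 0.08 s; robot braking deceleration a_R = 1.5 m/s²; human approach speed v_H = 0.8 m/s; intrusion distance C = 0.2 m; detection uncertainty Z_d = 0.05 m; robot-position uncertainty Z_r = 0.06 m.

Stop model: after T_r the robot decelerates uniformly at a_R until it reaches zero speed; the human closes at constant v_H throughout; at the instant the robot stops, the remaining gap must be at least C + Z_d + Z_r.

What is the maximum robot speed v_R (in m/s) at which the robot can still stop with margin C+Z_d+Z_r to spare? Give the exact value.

v_R_max = 1/20 m/s = 0.0500 m/s

collect terms ⇒ (1/3)·v_R² + (46/75)·v_R + (-63/2000) = 0
  disc = (46/75)² − 4·(1/3)·(-63/2000) = 9409/22500 ; √disc = 97/150
  v_R = (−(46/75) + 97/150) / (2·(1/3)) = 1/20 m/s
check:
braking lasts T_s = (1/20)/(3/2) = 0.0333 s
robot in T_r: 0.0500·0.0800 = 0.0040 m
robot under decel: 0.0500²/(2·1.5000) = 0.0008 m
person approaches 0.8000·(0.0800+0.0333) = 0.0907 m
residual clearance needed = 0.2000+0.0500+0.0600 = 0.3100 m
sum ≈ 0.0040+0.0008+0.0907+0.3100 ≈ 0.4055 m = S ✓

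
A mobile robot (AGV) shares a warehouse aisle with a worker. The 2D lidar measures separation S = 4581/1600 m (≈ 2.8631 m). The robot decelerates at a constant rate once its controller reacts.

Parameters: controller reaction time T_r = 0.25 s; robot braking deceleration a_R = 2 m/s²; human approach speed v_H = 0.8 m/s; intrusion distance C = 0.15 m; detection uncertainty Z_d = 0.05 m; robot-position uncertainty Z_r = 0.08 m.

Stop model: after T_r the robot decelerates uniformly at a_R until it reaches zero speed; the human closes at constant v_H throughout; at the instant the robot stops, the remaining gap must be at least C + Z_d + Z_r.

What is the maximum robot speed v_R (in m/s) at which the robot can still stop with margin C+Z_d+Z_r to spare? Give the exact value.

at the boundary: (1/4)·v² + (13/20)·v + (-3813/1600) = 0
  disc = (13/20)² − 4·(1/4)·(-3813/1600) = 4489/1600 ; √disc = 67/40
  v_R = (−(13/20) + 67/40) / (2·(1/4)) = 41/20 m/s
check:
stop time T_s = (41/20)/2 = 1.0250 s
robot covers v_R·T_r = 2.0500·0.2500 = 0.5125 m before braking
robot covers 2.0500·1.0250 − ½·2.0000·1.0250² = 1.0506 m while stopping
human over T_r+T_s: 0.8000·(0.2500+1.0250) = 1.0200 m
C+Z_d+Z_r = 0.1500+0.0500+0.0800 = 0.2800 m
sum ≈ 0.5125+1.0506+1.0200+0.2800 ≈ 2.8631 m = S ✓

v_R_max = 41/20 m/s = 2.0500 m/s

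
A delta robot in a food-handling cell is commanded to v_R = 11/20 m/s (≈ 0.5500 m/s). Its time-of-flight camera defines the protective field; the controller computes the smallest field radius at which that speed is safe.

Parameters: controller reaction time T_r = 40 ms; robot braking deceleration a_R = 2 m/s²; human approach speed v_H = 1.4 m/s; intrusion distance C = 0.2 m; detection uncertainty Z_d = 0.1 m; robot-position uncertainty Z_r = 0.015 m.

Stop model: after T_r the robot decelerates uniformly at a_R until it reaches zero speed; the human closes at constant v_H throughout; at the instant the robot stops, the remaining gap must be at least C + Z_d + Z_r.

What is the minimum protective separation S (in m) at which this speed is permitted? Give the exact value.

stop time T_s = (11/20)/2 = 0.2750 s
reaction-phase robot travel = 0.5500·0.0400 = 0.0220 m
braking distance = 0.5500²/(2·2.0000) = 0.0756 m
person approaches 1.4000·(0.0400+0.2750) = 0.4410 m
C+Z_d+Z_r = 0.2000+0.1000+0.0150 = 0.3150 m
S_min ≈ 0.0220+0.0756+0.4410+0.3150  ⇒  S_min = 6829/8000 m

S_min = 6829/8000 m = 0.8536 m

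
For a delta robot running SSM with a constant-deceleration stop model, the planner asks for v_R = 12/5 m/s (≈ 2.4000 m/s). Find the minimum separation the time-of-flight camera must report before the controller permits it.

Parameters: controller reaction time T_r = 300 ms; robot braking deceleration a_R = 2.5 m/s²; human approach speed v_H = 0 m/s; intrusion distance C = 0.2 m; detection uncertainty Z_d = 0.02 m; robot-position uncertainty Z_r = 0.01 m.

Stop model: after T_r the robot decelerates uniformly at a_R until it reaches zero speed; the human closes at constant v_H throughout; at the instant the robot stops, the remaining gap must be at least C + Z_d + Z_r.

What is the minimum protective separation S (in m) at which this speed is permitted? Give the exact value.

S_min = 1051/500 m = 2.1020 m

braking lasts T_s = (12/5)/(5/2) = 0.9600 s
reaction-phase robot travel = 2.4000·0.3000 = 0.7200 m
robot covers 2.4000·0.9600 − ½·2.5000·0.9600² = 1.1520 m while stopping
person approaches 0.0000·(0.3000+0.9600) = 0.0000 m
margins: 0.2000+0.0200+0.0100 = 0.2300 m
S_min ≈ 0.7200+1.1520+0.0000+0.2300  ⇒  S_min = 1051/500 m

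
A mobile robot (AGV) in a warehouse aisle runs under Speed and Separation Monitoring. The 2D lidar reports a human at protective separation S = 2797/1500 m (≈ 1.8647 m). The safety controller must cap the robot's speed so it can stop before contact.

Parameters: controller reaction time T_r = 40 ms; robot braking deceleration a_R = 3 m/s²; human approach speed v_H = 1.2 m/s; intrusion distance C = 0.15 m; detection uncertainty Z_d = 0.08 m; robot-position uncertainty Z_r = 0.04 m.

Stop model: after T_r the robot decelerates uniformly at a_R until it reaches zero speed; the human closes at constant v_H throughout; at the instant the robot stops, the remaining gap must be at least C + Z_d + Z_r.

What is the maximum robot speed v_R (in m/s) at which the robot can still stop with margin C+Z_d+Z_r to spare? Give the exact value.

at the boundary: (1/6)·v² + (11/25)·v + (-116/75) = 0
  disc = (11/25)² − 4·(1/6)·(-116/75) = 6889/5625 ; √disc = 83/75
  v_R = (−(11/25) + 83/75) / (2·(1/6)) = 2 m/s
check:
T_s = v_R/a_R = 2/3 = 0.6667 s
reaction-phase robot travel = 2.0000·0.0400 = 0.0800 m
robot covers 2.0000·0.6667 − ½·3.0000·0.6667² = 0.6667 m while stopping
human closes 1.2000·0.7067 = 0.8480 m
C+Z_d+Z_r = 0.1500+0.0800+0.0400 = 0.2700 m
sum ≈ 0.0800+0.6667+0.8480+0.2700 ≈ 1.8647 m = S ✓

v_R_max = 2 m/s = 2.0000 m/s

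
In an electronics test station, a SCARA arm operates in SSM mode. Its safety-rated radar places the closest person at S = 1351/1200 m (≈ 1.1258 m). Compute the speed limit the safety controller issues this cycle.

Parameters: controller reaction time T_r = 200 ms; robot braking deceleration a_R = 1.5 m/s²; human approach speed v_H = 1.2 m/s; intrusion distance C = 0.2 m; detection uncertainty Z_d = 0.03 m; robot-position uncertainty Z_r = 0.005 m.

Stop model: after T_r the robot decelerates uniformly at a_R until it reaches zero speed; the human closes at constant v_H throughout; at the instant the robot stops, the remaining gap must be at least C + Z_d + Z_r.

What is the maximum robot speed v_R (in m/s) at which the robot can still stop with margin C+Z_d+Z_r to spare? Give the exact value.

v_R_max = 11/20 m/s = 0.5500 m/s

collect terms ⇒ (1/3)·v_R² + (1)·v_R + (-781/1200) = 0
  disc = (1)² − 4·(1/3)·(-781/1200) = 1681/900 ; √disc = 41/30
  v_R = (−(1) + 41/30) / (2·(1/3)) = 11/20 m/s
check:
T_s = v_R/a_R = (11/20)/(3/2) = 0.3667 s
robot covers v_R·T_r = 0.5500·0.2000 = 0.1100 m before braking
robot under decel: 0.5500²/(2·1.5000) = 0.1008 m
human over T_r+T_s: 1.2000·(0.2000+0.3667) = 0.6800 m
margins: 0.2000+0.0300+0.0050 = 0.2350 m
sum ≈ 0.1100+0.1008+0.6800+0.2350 ≈ 1.1258 m = S ✓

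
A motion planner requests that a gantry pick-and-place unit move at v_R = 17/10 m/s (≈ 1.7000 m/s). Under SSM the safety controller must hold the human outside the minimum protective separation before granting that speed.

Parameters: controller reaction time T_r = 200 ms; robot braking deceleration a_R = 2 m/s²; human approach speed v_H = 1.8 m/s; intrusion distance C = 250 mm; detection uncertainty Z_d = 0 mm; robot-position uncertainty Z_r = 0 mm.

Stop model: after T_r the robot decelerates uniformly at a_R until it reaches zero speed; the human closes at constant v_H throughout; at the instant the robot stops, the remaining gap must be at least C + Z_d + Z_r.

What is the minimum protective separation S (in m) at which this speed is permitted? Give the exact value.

braking lasts T_s = (17/10)/2 = 0.8500 s
robot covers v_R·T_r = 1.7000·0.2000 = 0.3400 m before braking
robot covers 1.7000·0.8500 − ½·2.0000·0.8500² = 0.7225 m while stopping
person approaches 1.8000·(0.2000+0.8500) = 1.8900 m
C+Z_d+Z_r = 0.2500+0.0000+0.0000 = 0.2500 m
S_min ≈ 0.3400+0.7225+1.8900+0.2500  ⇒  S_min = 1281/400 m

S_min = 1281/400 m = 3.2025 m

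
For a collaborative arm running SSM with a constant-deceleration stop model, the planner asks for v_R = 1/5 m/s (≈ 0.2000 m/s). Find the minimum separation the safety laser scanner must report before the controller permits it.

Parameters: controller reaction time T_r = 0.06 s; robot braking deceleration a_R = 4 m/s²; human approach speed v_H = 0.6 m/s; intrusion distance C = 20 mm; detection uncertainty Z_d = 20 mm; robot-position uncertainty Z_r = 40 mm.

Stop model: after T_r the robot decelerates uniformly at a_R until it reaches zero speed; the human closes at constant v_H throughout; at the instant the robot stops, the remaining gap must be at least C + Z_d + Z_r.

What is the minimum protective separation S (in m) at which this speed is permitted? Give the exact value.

S_min = 163/1000 m = 0.1630 m

braking lasts T_s = (1/5)/4 = 0.0500 s
robot in T_r: 0.2000·0.0600 = 0.0120 m
robot under decel: 0.2000²/(2·4.0000) = 0.0050 m
human over T_r+T_s: 0.6000·(0.0600+0.0500) = 0.0660 m
C+Z_d+Z_r = 0.0200+0.0200+0.0400 = 0.0800 m
S_min ≈ 0.0120+0.0050+0.0660+0.0800  ⇒  S_min = 163/1000 m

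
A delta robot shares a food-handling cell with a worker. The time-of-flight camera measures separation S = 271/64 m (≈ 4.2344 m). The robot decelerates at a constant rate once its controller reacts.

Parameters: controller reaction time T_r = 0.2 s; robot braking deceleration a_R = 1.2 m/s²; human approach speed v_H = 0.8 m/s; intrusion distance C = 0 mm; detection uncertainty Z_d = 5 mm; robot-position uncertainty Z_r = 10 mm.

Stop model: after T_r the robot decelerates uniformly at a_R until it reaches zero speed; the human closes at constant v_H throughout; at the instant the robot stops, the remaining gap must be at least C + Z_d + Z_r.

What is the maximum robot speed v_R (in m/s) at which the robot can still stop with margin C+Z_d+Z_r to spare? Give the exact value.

at the boundary: (5/12)·v² + (13/15)·v + (-1299/320) = 0
  disc = (13/15)² − 4·(5/12)·(-1299/320) = 108241/14400 ; √disc = 329/120
  v_R = (−(13/15) + 329/120) / (2·(5/12)) = 9/4 m/s
check:
braking lasts T_s = (9/4)/(6/5) = 1.8750 s
robot in T_r: 2.2500·0.2000 = 0.4500 m
robot under decel: 2.2500²/(2·1.2000) = 2.1094 m
human closes 0.8000·2.0750 = 1.6600 m
margins: 0.0000+0.0050+0.0100 = 0.0150 m
sum ≈ 0.4500+2.1094+1.6600+0.0150 ≈ 4.2344 m = S ✓

v_R_max = 9/4 m/s = 2.2500 m/s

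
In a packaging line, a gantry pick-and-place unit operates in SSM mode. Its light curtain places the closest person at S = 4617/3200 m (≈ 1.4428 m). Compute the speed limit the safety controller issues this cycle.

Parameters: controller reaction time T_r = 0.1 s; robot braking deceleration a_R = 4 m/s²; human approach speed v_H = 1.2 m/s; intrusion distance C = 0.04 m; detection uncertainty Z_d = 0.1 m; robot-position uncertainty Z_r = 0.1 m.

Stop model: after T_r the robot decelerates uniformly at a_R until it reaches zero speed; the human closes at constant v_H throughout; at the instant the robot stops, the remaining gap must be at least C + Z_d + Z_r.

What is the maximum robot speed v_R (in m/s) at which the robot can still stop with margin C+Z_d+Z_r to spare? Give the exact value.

v_R_max = 7/4 m/s = 1.7500 m/s

quadratic (1/8)·v² + (2/5)·v + (-693/640) = 0
  disc = (2/5)² − 4·(1/8)·(-693/640) = 4489/6400 ; √disc = 67/80
  v_R = (−(2/5) + 67/80) / (2·(1/8)) = 7/4 m/s
check:
stop time T_s = (7/4)/4 = 0.4375 s
robot in T_r: 1.7500·0.1000 = 0.1750 m
robot covers 1.7500·0.4375 − ½·4.0000·0.4375² = 0.3828 m while stopping
person approaches 1.2000·(0.1000+0.4375) = 0.6450 m
C+Z_d+Z_r = 0.0400+0.1000+0.1000 = 0.2400 m
sum ≈ 0.1750+0.3828+0.6450+0.2400 ≈ 1.4428 m = S ✓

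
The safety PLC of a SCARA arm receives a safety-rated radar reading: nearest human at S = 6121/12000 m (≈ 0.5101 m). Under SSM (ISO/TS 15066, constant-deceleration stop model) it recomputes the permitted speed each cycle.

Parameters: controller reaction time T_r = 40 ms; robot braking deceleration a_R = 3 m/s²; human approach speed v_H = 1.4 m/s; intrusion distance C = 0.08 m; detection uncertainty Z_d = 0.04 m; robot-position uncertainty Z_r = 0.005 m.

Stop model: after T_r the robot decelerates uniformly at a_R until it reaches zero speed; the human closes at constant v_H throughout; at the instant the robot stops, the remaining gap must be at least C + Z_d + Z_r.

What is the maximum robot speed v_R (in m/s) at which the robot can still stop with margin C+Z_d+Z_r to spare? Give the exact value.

v_R_max = 11/20 m/s = 0.5500 m/s

collect terms ⇒ (1/6)·v_R² + (38/75)·v_R + (-3949/12000) = 0
  disc = (38/75)² − 4·(1/6)·(-3949/12000) = 4761/10000 ; √disc = 69/100
  v_R = (−(38/75) + 69/100) / (2·(1/6)) = 11/20 m/s
check:
stop time T_s = (11/20)/3 = 0.1833 s
robot covers v_R·T_r = 0.5500·0.0400 = 0.0220 m before braking
robot under decel: 0.5500²/(2·3.0000) = 0.0504 m
person approaches 1.4000·(0.0400+0.1833) = 0.3127 m
C+Z_d+Z_r = 0.0800+0.0400+0.0050 = 0.1250 m
sum ≈ 0.0220+0.0504+0.3127+0.1250 ≈ 0.5101 m = S ✓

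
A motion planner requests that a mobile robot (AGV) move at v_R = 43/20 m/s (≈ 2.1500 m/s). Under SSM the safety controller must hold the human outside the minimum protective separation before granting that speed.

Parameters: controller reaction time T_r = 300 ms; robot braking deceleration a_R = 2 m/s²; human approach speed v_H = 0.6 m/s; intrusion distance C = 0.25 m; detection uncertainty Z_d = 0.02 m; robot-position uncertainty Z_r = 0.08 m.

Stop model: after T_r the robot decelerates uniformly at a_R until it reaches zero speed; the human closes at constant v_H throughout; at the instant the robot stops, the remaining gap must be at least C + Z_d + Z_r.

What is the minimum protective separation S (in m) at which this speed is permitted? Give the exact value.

S_min = 4761/1600 m = 2.9756 m

braking lasts T_s = (43/20)/2 = 1.0750 s
robot covers v_R·T_r = 2.1500·0.3000 = 0.6450 m before braking
robot covers 2.1500·1.0750 − ½·2.0000·1.0750² = 1.1556 m while stopping
person approaches 0.6000·(0.3000+1.0750) = 0.8250 m
residual clearance needed = 0.2500+0.0200+0.0800 = 0.3500 m
S_min ≈ 0.6450+1.1556+0.8250+0.3500  ⇒  S_min = 4761/1600 m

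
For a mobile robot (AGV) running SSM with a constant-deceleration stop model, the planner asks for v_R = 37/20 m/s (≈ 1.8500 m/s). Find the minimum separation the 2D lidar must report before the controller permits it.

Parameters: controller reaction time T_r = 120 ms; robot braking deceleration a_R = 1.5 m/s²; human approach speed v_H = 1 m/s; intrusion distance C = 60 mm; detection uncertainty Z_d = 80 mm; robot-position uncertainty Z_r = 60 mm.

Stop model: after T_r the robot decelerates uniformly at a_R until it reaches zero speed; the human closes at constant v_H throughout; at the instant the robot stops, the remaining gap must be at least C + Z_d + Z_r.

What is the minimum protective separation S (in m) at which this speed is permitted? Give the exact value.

S_min = 17497/6000 m = 2.9162 m

braking lasts T_s = (37/20)/(3/2) = 1.2333 s
robot covers v_R·T_r = 1.8500·0.1200 = 0.2220 m before braking
braking distance = 1.8500²/(2·1.5000) = 1.1408 m
human over T_r+T_s: 1.0000·(0.1200+1.2333) = 1.3533 m
C+Z_d+Z_r = 0.0600+0.0800+0.0600 = 0.2000 m
S_min ≈ 0.2220+1.1408+1.3533+0.2000  ⇒  S_min = 17497/6000 m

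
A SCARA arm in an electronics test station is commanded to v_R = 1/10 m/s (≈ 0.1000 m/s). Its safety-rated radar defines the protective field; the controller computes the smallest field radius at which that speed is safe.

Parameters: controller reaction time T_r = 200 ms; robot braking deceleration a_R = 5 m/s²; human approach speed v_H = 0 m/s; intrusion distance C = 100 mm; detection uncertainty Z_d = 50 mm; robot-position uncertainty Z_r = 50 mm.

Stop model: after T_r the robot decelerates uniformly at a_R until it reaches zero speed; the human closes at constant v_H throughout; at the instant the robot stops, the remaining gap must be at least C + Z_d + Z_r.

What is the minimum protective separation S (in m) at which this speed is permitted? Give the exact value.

T_s = v_R/a_R = (1/10)/5 = 0.0200 s
robot covers v_R·T_r = 0.1000·0.2000 = 0.0200 m before braking
braking distance = 0.1000²/(2·5.0000) = 0.0010 m
person approaches 0.0000·(0.2000+0.0200) = 0.0000 m
C+Z_d+Z_r = 0.1000+0.0500+0.0500 = 0.2000 m
S_min ≈ 0.0200+0.0010+0.0000+0.2000  ⇒  S_min = 221/1000 m

S_min = 221/1000 m = 0.2210 m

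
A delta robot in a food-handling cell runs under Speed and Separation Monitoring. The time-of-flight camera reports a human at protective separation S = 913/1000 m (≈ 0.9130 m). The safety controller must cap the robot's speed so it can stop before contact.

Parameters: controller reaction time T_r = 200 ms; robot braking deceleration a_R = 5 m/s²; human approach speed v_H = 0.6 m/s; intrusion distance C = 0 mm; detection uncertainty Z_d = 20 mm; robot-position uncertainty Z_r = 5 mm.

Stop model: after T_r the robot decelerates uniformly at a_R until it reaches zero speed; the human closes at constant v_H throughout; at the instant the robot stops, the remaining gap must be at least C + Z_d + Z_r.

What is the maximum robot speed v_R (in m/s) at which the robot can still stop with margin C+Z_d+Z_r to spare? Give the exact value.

v_R_max = 8/5 m/s = 1.6000 m/s

at the boundary: (1/10)·v² + (8/25)·v + (-96/125) = 0
  disc = (8/25)² − 4·(1/10)·(-96/125) = 256/625 ; √disc = 16/25
  v_R = (−(8/25) + 16/25) / (2·(1/10)) = 8/5 m/s
check:
T_s = v_R/a_R = (8/5)/5 = 0.3200 s
robot covers v_R·T_r = 1.6000·0.2000 = 0.3200 m before braking
robot covers 1.6000·0.3200 − ½·5.0000·0.3200² = 0.2560 m while stopping
human over T_r+T_s: 0.6000·(0.2000+0.3200) = 0.3120 m
margins: 0.0000+0.0200+0.0050 = 0.0250 m
sum ≈ 0.3200+0.2560+0.3120+0.0250 ≈ 0.9130 m = S ✓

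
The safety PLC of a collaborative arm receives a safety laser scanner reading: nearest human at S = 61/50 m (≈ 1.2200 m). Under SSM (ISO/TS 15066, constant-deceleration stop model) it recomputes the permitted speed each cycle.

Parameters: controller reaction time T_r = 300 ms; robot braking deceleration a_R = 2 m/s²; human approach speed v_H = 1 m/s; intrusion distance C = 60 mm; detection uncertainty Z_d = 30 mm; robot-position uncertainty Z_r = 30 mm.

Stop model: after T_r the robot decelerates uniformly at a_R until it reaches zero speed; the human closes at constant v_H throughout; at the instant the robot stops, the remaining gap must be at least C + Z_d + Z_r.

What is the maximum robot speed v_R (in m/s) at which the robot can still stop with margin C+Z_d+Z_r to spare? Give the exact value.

collect terms ⇒ (1/4)·v_R² + (4/5)·v_R + (-4/5) = 0
  disc = (4/5)² − 4·(1/4)·(-4/5) = 36/25 ; √disc = 6/5
  v_R = (−(4/5) + 6/5) / (2·(1/4)) = 4/5 m/s
check:
braking lasts T_s = (4/5)/2 = 0.4000 s
robot covers v_R·T_r = 0.8000·0.3000 = 0.2400 m before braking
braking distance = 0.8000²/(2·2.0000) = 0.1600 m
human over T_r+T_s: 1.0000·(0.3000+0.4000) = 0.7000 m
C+Z_d+Z_r = 0.0600+0.0300+0.0300 = 0.1200 m
sum ≈ 0.2400+0.1600+0.7000+0.1200 ≈ 1.2200 m = S ✓

v_R_max = 4/5 m/s = 0.8000 m/s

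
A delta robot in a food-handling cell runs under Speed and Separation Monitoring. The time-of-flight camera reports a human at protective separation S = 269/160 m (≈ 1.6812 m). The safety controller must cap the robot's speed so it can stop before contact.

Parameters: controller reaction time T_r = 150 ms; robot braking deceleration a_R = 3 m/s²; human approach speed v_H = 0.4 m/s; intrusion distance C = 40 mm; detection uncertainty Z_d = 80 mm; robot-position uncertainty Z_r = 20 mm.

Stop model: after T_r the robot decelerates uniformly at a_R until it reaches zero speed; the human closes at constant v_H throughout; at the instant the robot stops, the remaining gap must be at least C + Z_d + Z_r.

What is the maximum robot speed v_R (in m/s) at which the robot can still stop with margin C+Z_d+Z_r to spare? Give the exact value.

v_R_max = 9/4 m/s = 2.2500 m/s

collect terms ⇒ (1/6)·v_R² + (17/60)·v_R + (-237/160) = 0
  disc = (17/60)² − 4·(1/6)·(-237/160) = 961/900 ; √disc = 31/30
  v_R = (−(17/60) + 31/30) / (2·(1/6)) = 9/4 m/s
check:
stop time T_s = (9/4)/3 = 0.7500 s
robot in T_r: 2.2500·0.1500 = 0.3375 m
robot covers 2.2500·0.7500 − ½·3.0000·0.7500² = 0.8438 m while stopping
human closes 0.4000·0.9000 = 0.3600 m
margins: 0.0400+0.0800+0.0200 = 0.1400 m
sum ≈ 0.3375+0.8438+0.3600+0.1400 ≈ 1.6812 m = S ✓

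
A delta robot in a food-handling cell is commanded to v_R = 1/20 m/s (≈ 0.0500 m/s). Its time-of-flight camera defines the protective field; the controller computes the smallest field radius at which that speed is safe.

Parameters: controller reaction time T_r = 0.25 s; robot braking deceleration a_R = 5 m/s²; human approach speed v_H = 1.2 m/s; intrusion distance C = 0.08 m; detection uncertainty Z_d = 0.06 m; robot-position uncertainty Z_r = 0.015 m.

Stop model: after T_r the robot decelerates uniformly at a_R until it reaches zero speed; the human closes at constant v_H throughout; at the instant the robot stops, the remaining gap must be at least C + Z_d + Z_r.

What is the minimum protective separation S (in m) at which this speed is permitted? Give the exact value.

S_min = 1919/4000 m = 0.4798 m

stop time T_s = (1/20)/5 = 0.0100 s
robot in T_r: 0.0500·0.2500 = 0.0125 m
robot under decel: 0.0500²/(2·5.0000) = 0.0003 m
human over T_r+T_s: 1.2000·(0.2500+0.0100) = 0.3120 m
C+Z_d+Z_r = 0.0800+0.0600+0.0150 = 0.1550 m
S_min ≈ 0.0125+0.0003+0.3120+0.1550  ⇒  S_min = 1919/4000 m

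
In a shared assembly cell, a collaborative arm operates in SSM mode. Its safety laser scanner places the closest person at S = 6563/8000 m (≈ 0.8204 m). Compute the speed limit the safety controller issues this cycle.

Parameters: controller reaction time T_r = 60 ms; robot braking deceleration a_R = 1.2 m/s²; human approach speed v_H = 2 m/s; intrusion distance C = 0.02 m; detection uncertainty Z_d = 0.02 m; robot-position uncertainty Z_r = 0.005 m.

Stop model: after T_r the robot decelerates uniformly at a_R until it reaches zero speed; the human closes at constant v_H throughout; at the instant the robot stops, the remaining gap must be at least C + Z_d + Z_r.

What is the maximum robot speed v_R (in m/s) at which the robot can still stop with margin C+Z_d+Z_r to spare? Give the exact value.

v_R_max = 7/20 m/s = 0.3500 m/s

at the boundary: (5/12)·v² + (259/150)·v + (-5243/8000) = 0
  disc = (259/150)² − 4·(5/12)·(-5243/8000) = 1466521/360000 ; √disc = 1211/600
  v_R = (−(259/150) + 1211/600) / (2·(5/12)) = 7/20 m/s
check:
stop time T_s = (7/20)/(6/5) = 0.2917 s
robot in T_r: 0.3500·0.0600 = 0.0210 m
braking distance = 0.3500²/(2·1.2000) = 0.0510 m
human closes 2.0000·0.3517 = 0.7033 m
residual clearance needed = 0.0200+0.0200+0.0050 = 0.0450 m
sum ≈ 0.0210+0.0510+0.7033+0.0450 ≈ 0.8204 m = S ✓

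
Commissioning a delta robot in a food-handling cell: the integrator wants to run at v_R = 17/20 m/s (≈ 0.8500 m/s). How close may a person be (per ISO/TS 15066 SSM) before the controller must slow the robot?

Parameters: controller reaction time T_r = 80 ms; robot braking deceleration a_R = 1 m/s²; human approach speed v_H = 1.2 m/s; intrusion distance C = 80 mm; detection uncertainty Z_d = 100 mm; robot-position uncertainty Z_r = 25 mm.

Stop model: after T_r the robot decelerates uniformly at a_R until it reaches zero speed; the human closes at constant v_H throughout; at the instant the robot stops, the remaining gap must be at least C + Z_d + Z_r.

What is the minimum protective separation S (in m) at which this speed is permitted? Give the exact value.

S_min = 7001/4000 m = 1.7503 m

T_s = v_R/a_R = (17/20)/1 = 0.8500 s
robot in T_r: 0.8500·0.0800 = 0.0680 m
robot covers 0.8500·0.8500 − ½·1.0000·0.8500² = 0.3613 m while stopping
human closes 1.2000·0.9300 = 1.1160 m
C+Z_d+Z_r = 0.0800+0.1000+0.0250 = 0.2050 m
S_min ≈ 0.0680+0.3613+1.1160+0.2050  ⇒  S_min = 7001/4000 m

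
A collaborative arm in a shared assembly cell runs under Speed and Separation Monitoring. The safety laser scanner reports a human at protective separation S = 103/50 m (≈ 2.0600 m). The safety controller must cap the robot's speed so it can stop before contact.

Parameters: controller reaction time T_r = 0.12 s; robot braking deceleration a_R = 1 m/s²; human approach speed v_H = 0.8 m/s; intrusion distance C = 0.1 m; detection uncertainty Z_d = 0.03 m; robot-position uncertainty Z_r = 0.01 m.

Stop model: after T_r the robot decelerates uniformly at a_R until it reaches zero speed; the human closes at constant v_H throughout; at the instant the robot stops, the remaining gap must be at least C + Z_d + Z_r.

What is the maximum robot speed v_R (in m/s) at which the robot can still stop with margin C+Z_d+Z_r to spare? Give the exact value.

collect terms ⇒ (1/2)·v_R² + (23/25)·v_R + (-228/125) = 0
  disc = (23/25)² − 4·(1/2)·(-228/125) = 2809/625 ; √disc = 53/25
  v_R = (−(23/25) + 53/25) / (2·(1/2)) = 6/5 m/s
check:
stop time T_s = (6/5)/1 = 1.2000 s
robot covers v_R·T_r = 1.2000·0.1200 = 0.1440 m before braking
robot under decel: 1.2000²/(2·1.0000) = 0.7200 m
person approaches 0.8000·(0.1200+1.2000) = 1.0560 m
C+Z_d+Z_r = 0.1000+0.0300+0.0100 = 0.1400 m
sum ≈ 0.1440+0.7200+1.0560+0.1400 ≈ 2.0600 m = S ✓

v_R_max = 6/5 m/s = 1.2000 m/s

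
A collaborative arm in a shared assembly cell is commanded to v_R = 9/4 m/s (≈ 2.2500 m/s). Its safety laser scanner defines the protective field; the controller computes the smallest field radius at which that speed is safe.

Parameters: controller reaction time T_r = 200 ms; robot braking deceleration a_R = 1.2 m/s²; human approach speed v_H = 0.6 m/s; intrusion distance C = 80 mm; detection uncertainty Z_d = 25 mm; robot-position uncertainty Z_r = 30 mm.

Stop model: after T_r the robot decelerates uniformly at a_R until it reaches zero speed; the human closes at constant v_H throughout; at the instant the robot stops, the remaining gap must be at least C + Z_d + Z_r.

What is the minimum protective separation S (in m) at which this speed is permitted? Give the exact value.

T_s = v_R/a_R = (9/4)/(6/5) = 1.8750 s
robot covers v_R·T_r = 2.2500·0.2000 = 0.4500 m before braking
robot under decel: 2.2500²/(2·1.2000) = 2.1094 m
human closes 0.6000·2.0750 = 1.2450 m
C+Z_d+Z_r = 0.0800+0.0250+0.0300 = 0.1350 m
S_min ≈ 0.4500+2.1094+1.2450+0.1350  ⇒  S_min = 6303/1600 m

S_min = 6303/1600 m = 3.9394 m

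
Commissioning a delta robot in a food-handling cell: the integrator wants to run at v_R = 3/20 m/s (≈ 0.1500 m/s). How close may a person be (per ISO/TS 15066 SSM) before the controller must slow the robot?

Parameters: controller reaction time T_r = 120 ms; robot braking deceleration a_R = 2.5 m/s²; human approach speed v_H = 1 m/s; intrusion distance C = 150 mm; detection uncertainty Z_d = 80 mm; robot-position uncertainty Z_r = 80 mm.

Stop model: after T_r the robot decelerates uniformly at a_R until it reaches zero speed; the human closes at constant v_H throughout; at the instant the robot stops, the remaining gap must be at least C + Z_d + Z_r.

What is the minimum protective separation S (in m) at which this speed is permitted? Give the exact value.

S_min = 41/80 m = 0.5125 m

stop time T_s = (3/20)/(5/2) = 0.0600 s
robot in T_r: 0.1500·0.1200 = 0.0180 m
braking distance = 0.1500²/(2·2.5000) = 0.0045 m
human over T_r+T_s: 1.0000·(0.1200+0.0600) = 0.1800 m
C+Z_d+Z_r = 0.1500+0.0800+0.0800 = 0.3100 m
S_min ≈ 0.0180+0.0045+0.1800+0.3100  ⇒  S_min = 41/80 m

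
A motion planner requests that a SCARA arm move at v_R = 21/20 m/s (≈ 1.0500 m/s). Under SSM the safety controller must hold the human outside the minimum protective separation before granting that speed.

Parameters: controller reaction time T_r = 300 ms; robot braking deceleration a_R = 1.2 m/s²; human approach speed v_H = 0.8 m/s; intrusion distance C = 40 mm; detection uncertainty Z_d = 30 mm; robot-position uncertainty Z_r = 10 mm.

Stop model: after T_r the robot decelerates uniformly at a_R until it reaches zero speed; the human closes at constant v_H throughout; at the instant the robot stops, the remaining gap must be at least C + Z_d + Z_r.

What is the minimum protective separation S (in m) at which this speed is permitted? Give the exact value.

T_s = v_R/a_R = (21/20)/(6/5) = 0.8750 s
robot in T_r: 1.0500·0.3000 = 0.3150 m
braking distance = 1.0500²/(2·1.2000) = 0.4594 m
human closes 0.8000·1.1750 = 0.9400 m
residual clearance needed = 0.0400+0.0300+0.0100 = 0.0800 m
S_min ≈ 0.3150+0.4594+0.9400+0.0800  ⇒  S_min = 2871/1600 m

S_min = 2871/1600 m = 1.7944 m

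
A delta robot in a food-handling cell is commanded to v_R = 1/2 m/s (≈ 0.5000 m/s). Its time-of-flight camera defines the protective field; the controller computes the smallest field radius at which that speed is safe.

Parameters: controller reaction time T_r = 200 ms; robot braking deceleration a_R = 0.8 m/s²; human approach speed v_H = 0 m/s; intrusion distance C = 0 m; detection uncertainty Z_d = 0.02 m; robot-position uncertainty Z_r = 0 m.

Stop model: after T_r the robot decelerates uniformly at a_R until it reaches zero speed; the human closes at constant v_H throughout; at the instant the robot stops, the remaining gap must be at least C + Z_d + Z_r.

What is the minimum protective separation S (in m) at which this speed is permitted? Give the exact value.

stop time T_s = (1/2)/(4/5) = 0.6250 s
robot covers v_R·T_r = 0.5000·0.2000 = 0.1000 m before braking
robot covers 0.5000·0.6250 − ½·0.8000·0.6250² = 0.1562 m while stopping
person approaches 0.0000·(0.2000+0.6250) = 0.0000 m
margins: 0.0000+0.0200+0.0000 = 0.0200 m
S_min ≈ 0.1000+0.1562+0.0000+0.0200  ⇒  S_min = 221/800 m

S_min = 221/800 m = 0.2762 m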